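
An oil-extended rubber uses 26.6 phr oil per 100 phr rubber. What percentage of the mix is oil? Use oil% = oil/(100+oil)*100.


Oil % = oil / (100 + oil) * 100
= 26.6 / (100 + 26.6) * 100
= 26.6 / 126.6 * 100
= 21.01%

21.01%


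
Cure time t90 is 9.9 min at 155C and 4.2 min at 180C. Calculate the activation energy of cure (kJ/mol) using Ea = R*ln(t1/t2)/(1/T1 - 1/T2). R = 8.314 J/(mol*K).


T1 = 428.15 K, T2 = 453.15 K
1/T1 - 1/T2 = 1.2886e-04
ln(t1/t2) = ln(9.9/4.2) = 0.8575
Ea = 8.314 * 0.8575 / 1.2886e-04 = 55324.4196 J/mol
Ea = 55.32 kJ/mol

55.32 kJ/mol


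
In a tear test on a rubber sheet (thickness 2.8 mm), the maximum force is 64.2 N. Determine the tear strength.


Tear strength = force / thickness
= 64.2 / 2.8
= 22.93 N/mm

22.93 N/mm


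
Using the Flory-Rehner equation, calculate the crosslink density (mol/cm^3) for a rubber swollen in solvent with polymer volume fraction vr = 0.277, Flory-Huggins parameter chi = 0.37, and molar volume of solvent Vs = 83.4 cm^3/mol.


ln(1 - vr) = ln(1 - 0.277) = -0.3243
Numerator = -((-0.3243) + 0.277 + 0.37 * 0.277^2) = 0.0190
Denominator = 83.4 * (0.277^(1/3) - 0.277/2) = 42.8149
nu = 0.0190 / 42.8149 = 4.4275e-04 mol/cm^3

4.4275e-04 mol/cm^3


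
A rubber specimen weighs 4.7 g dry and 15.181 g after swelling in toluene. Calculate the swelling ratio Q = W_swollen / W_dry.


Q = W_swollen / W_dry
Q = 15.181 / 4.7
Q = 3.23

Q = 3.23


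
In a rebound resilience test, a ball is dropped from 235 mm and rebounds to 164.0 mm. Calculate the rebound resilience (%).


Resilience = h_rebound / h_drop * 100
= 164.0 / 235 * 100
= 69.8%

69.8%


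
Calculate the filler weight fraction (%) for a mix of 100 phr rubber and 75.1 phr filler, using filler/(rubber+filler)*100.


Filler % = filler / (rubber + filler) * 100
= 75.1 / (100 + 75.1) * 100
= 75.1 / 175.1 * 100
= 42.89%

42.89%


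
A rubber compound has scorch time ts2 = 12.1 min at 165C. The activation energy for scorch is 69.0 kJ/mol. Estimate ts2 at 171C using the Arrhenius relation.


Convert temperatures: T1 = 165 + 273.15 = 438.15 K, T2 = 171 + 273.15 = 444.15 K
ts2_new = 12.1 * exp(69000 / 8.314 * (1/444.15 - 1/438.15))
1/T2 - 1/T1 = -3.0832e-05
ts2_new = 9.37 min

9.37 min


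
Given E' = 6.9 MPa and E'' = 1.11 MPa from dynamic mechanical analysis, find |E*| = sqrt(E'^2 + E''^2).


|E*| = sqrt(E'^2 + E''^2)
= sqrt(6.9^2 + 1.11^2)
= sqrt(47.6100 + 1.2321)
= 6.989 MPa

6.989 MPa


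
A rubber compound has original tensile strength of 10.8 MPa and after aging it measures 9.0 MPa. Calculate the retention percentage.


Retention = aged / original * 100
= 9.0 / 10.8 * 100
= 83.3%

83.3%


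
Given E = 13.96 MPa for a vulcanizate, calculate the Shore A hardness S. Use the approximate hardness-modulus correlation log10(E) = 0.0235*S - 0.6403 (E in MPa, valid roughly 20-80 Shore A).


log10(E) = 0.0235*S - 0.6403  =>  S = (log10(E) + 0.6403) / 0.0235
log10(13.96) = 1.144885
S = (1.144885 + 0.6403) / 0.0235 = 1.785185 / 0.0235
S = 76.0

Shore A = 76.0


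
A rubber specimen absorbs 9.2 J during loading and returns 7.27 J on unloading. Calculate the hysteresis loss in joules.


Hysteresis loss = loading - unloading
= 9.2 - 7.27
= 1.93 J

1.93 J


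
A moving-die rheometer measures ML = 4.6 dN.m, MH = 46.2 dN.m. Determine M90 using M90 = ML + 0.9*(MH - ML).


M90 = ML + 0.9 * (MH - ML)
M90 = 4.6 + 0.9 * (46.2 - 4.6)
M90 = 4.6 + 0.9 * 41.6
M90 = 42.04 dN.m

42.04 dN.m


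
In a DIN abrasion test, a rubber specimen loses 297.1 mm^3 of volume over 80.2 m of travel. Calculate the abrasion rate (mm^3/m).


Rate = volume_loss / distance
= 297.1 / 80.2
= 3.704 mm^3/m

3.704 mm^3/m


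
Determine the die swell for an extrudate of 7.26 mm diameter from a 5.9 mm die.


Die swell ratio = D_extrudate / D_die
= 7.26 / 5.9
= 1.231

Die swell = 1.231


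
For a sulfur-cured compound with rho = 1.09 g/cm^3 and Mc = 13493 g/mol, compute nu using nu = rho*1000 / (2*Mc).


nu = rho * 1000 / (2 * Mc)
nu = 1.09 * 1000 / (2 * 13493)
nu = 1090.0 / 26986
nu = 0.0404 mol/L

0.0404 mol/L


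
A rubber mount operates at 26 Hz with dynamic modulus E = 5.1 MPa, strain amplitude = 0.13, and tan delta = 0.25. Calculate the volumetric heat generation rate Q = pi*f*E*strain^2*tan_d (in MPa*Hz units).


Q = pi * f * E * strain^2 * tan_d
= pi * 26 * 5.1 * 0.13^2 * 0.25
= pi * 26 * 5.1 * 0.0169 * 0.25
= 1.7600

Q = 1.7600


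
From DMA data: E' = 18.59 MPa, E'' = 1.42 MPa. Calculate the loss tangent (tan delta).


tan delta = E'' / E'
= 1.42 / 18.59
= 0.0764

tan delta = 0.0764


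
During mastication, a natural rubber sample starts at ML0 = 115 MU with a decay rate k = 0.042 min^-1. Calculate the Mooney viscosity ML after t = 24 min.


ML = ML0 * exp(-k * t)
ML = 115 * exp(-0.042 * 24)
ML = 115 * 0.3649
ML = 41.97 MU

41.97 MU


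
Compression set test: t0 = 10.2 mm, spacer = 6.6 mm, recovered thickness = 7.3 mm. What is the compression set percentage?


CS = (t0 - recovered) / (t0 - ts) * 100
= (10.2 - 7.3) / (10.2 - 6.6) * 100
= 2.9 / 3.6 * 100
= 80.6%

80.6%


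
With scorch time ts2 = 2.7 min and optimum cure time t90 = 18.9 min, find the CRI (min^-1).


CRI = 100 / (t90 - ts2)
= 100 / (18.9 - 2.7)
= 100 / 16.2
= 6.17 min^-1

6.17 min^-1


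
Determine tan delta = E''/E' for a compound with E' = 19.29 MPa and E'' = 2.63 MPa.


tan delta = E'' / E'
= 2.63 / 19.29
= 0.1363

tan delta = 0.1363


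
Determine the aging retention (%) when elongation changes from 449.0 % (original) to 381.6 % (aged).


Retention = aged / original * 100
= 381.6 / 449.0 * 100
= 85.0%

85.0%


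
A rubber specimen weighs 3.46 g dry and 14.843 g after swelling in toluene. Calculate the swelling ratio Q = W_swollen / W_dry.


Q = W_swollen / W_dry
Q = 14.843 / 3.46
Q = 4.29

Q = 4.29


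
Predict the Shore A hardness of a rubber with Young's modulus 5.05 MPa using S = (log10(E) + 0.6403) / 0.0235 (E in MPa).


log10(E) = 0.0235*S - 0.6403  =>  S = (log10(E) + 0.6403) / 0.0235
log10(5.05) = 0.703291
S = (0.703291 + 0.6403) / 0.0235 = 1.343591 / 0.0235
S = 57.2

Shore A = 57.2


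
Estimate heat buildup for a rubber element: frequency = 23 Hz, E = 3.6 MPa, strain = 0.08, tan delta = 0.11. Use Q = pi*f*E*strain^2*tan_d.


Q = pi * f * E * strain^2 * tan_d
= pi * 23 * 3.6 * 0.08^2 * 0.11
= pi * 23 * 3.6 * 0.0064 * 0.11
= 0.1831

Q = 0.1831


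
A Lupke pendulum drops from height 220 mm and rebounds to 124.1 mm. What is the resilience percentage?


Resilience = h_rebound / h_drop * 100
= 124.1 / 220 * 100
= 56.4%

56.4%


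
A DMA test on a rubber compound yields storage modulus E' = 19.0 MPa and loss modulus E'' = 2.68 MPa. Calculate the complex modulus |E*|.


|E*| = sqrt(E'^2 + E''^2)
= sqrt(19.0^2 + 2.68^2)
= sqrt(361.0000 + 7.1824)
= 19.188 MPa

19.188 MPa


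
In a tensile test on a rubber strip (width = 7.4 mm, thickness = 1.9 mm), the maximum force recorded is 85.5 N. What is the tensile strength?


Area = width * thickness = 7.4 * 1.9 = 14.06 mm^2
TS = force / area = 85.5 / 14.06 = 6.08 MPa

6.08 MPa


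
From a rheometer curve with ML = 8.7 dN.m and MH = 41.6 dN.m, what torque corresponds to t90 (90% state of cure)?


M90 = ML + 0.9 * (MH - ML)
M90 = 8.7 + 0.9 * (41.6 - 8.7)
M90 = 8.7 + 0.9 * 32.9
M90 = 38.31 dN.m

38.31 dN.m


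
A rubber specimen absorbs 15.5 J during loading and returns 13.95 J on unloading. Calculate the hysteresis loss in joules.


Hysteresis loss = loading - unloading
= 15.5 - 13.95
= 1.55 J

1.55 J


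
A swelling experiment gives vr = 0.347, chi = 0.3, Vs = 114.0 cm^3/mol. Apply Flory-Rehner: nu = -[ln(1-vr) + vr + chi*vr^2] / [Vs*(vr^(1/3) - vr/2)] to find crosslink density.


ln(1 - vr) = ln(1 - 0.347) = -0.4262
Numerator = -((-0.4262) + 0.347 + 0.3 * 0.347^2) = 0.0431
Denominator = 114.0 * (0.347^(1/3) - 0.347/2) = 60.3300
nu = 0.0431 / 60.3300 = 7.1367e-04 mol/cm^3

7.1367e-04 mol/cm^3


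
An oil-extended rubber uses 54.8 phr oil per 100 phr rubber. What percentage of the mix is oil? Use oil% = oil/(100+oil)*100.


Oil % = oil / (100 + oil) * 100
= 54.8 / (100 + 54.8) * 100
= 54.8 / 154.8 * 100
= 35.4%

35.4%


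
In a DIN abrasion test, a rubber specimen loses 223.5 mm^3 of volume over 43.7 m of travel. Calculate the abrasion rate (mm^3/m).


Rate = volume_loss / distance
= 223.5 / 43.7
= 5.114 mm^3/m

5.114 mm^3/m


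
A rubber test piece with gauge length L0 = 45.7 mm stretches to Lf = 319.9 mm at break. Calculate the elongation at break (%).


Elongation = (Lf - L0) / L0 * 100
= (319.9 - 45.7) / 45.7 * 100
= 274.2 / 45.7 * 100
= 600.0%

600.0%


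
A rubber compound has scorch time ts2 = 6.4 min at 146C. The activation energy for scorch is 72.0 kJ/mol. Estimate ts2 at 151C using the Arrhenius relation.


Convert temperatures: T1 = 146 + 273.15 = 419.15 K, T2 = 151 + 273.15 = 424.15 K
ts2_new = 6.4 * exp(72000 / 8.314 * (1/424.15 - 1/419.15))
1/T2 - 1/T1 = -2.8124e-05
ts2_new = 5.02 min

5.02 min


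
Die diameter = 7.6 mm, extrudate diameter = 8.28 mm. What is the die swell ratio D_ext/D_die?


Die swell ratio = D_extrudate / D_die
= 8.28 / 7.6
= 1.089

Die swell = 1.089


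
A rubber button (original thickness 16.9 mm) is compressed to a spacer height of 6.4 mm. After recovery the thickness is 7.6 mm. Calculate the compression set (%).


CS = (t0 - recovered) / (t0 - ts) * 100
= (16.9 - 7.6) / (16.9 - 6.4) * 100
= 9.3 / 10.5 * 100
= 88.6%

88.6%


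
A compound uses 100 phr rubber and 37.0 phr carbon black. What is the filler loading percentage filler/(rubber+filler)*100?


Filler % = filler / (rubber + filler) * 100
= 37.0 / (100 + 37.0) * 100
= 37.0 / 137.0 * 100
= 27.01%

27.01%


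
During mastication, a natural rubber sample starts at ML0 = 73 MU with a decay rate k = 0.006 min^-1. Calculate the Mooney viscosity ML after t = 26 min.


ML = ML0 * exp(-k * t)
ML = 73 * exp(-0.006 * 26)
ML = 73 * 0.8556
ML = 62.46 MU

62.46 MU


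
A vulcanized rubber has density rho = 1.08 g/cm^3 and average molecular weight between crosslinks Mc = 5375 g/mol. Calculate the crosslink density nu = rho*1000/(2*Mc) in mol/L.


nu = rho * 1000 / (2 * Mc)
nu = 1.08 * 1000 / (2 * 5375)
nu = 1080.0 / 10750
nu = 0.1005 mol/L

0.1005 mol/L


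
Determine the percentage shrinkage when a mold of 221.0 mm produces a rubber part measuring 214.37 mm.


Shrinkage = (mold - part) / mold * 100
= (221.0 - 214.37) / 221.0 * 100
= 6.63 / 221.0 * 100
= 3.0%

3.0%


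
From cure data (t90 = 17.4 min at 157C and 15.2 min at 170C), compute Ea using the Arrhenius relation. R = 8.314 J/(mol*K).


T1 = 430.15 K, T2 = 443.15 K
1/T1 - 1/T2 = 6.8198e-05
ln(t1/t2) = ln(17.4/15.2) = 0.1352
Ea = 8.314 * 0.1352 / 6.8198e-05 = 16479.0820 J/mol
Ea = 16.48 kJ/mol

16.48 kJ/mol


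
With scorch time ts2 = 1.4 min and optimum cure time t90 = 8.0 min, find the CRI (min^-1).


CRI = 100 / (t90 - ts2)
= 100 / (8.0 - 1.4)
= 100 / 6.6
= 15.15 min^-1

15.15 min^-1


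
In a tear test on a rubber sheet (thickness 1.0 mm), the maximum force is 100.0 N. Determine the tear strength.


Tear strength = force / thickness
= 100.0 / 1.0
= 100.0 N/mm

100.0 N/mm


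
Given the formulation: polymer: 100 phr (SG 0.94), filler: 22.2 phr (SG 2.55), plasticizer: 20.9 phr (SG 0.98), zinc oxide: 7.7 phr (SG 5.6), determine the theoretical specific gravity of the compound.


Sum of weights = 150.8
Volume contributions:
  polymer: 100/0.94 = 106.3830
  filler: 22.2/2.55 = 8.7059
  plasticizer: 20.9/0.98 = 21.3265
  zinc oxide: 7.7/5.6 = 1.3750
Sum of volumes = 137.7904
SG = 150.8 / 137.7904 = 1.094

SG = 1.094


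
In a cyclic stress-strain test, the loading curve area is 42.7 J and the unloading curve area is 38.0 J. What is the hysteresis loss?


Hysteresis loss = loading - unloading
= 42.7 - 38.0
= 4.7 J

4.7 J


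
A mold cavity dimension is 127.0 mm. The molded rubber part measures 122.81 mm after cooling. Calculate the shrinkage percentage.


Shrinkage = (mold - part) / mold * 100
= (127.0 - 122.81) / 127.0 * 100
= 4.19 / 127.0 * 100
= 3.3%

3.3%


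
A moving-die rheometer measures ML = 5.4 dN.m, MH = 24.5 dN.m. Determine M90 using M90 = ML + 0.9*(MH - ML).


M90 = ML + 0.9 * (MH - ML)
M90 = 5.4 + 0.9 * (24.5 - 5.4)
M90 = 5.4 + 0.9 * 19.1
M90 = 22.59 dN.m

22.59 dN.m


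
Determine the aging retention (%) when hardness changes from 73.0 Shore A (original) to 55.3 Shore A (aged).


Retention = aged / original * 100
= 55.3 / 73.0 * 100
= 75.8%

75.8%


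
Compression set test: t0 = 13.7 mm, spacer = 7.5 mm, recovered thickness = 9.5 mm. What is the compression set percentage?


CS = (t0 - recovered) / (t0 - ts) * 100
= (13.7 - 9.5) / (13.7 - 7.5) * 100
= 4.2 / 6.2 * 100
= 67.7%

67.7%


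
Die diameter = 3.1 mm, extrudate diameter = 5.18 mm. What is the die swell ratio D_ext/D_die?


Die swell ratio = D_extrudate / D_die
= 5.18 / 3.1
= 1.671

Die swell = 1.671


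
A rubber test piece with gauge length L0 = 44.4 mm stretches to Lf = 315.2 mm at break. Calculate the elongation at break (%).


Elongation = (Lf - L0) / L0 * 100
= (315.2 - 44.4) / 44.4 * 100
= 270.8 / 44.4 * 100
= 609.9%

609.9%


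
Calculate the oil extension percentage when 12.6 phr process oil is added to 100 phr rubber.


Oil % = oil / (100 + oil) * 100
= 12.6 / (100 + 12.6) * 100
= 12.6 / 112.6 * 100
= 11.19%

11.19%


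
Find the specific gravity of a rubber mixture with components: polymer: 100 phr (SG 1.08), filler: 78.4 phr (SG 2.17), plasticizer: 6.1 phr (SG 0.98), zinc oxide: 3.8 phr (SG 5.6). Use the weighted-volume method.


Sum of weights = 188.3
Volume contributions:
  polymer: 100/1.08 = 92.5926
  filler: 78.4/2.17 = 36.1290
  plasticizer: 6.1/0.98 = 6.2245
  zinc oxide: 3.8/5.6 = 0.6786
Sum of volumes = 135.6247
SG = 188.3 / 135.6247 = 1.388

SG = 1.388


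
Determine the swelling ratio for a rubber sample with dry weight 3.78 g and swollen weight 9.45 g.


Q = W_swollen / W_dry
Q = 9.45 / 3.78
Q = 2.5

Q = 2.5


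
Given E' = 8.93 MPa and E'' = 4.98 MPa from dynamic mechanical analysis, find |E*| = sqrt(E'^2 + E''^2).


|E*| = sqrt(E'^2 + E''^2)
= sqrt(8.93^2 + 4.98^2)
= sqrt(79.7449 + 24.8004)
= 10.225 MPa

10.225 MPa


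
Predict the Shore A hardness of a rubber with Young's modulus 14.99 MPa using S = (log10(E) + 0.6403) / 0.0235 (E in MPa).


log10(E) = 0.0235*S - 0.6403  =>  S = (log10(E) + 0.6403) / 0.0235
log10(14.99) = 1.175802
S = (1.175802 + 0.6403) / 0.0235 = 1.816102 / 0.0235
S = 77.3

Shore A = 77.3


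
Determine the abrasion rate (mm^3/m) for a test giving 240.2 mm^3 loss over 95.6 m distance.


Rate = volume_loss / distance
= 240.2 / 95.6
= 2.513 mm^3/m

2.513 mm^3/m


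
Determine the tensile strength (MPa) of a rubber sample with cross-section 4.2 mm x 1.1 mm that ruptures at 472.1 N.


Area = width * thickness = 4.2 * 1.1 = 4.62 mm^2
TS = force / area = 472.1 / 4.62 = 102.19 MPa

102.19 MPa


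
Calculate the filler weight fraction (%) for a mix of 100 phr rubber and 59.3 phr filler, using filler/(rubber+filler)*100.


Filler % = filler / (rubber + filler) * 100
= 59.3 / (100 + 59.3) * 100
= 59.3 / 159.3 * 100
= 37.23%

37.23%


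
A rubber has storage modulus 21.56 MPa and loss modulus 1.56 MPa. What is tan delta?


tan delta = E'' / E'
= 1.56 / 21.56
= 0.0724

tan delta = 0.0724


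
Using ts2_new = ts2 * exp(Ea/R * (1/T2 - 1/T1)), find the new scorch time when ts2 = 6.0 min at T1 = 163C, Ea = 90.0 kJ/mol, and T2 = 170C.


Convert temperatures: T1 = 163 + 273.15 = 436.15 K, T2 = 170 + 273.15 = 443.15 K
ts2_new = 6.0 * exp(90000 / 8.314 * (1/443.15 - 1/436.15))
1/T2 - 1/T1 = -3.6217e-05
ts2_new = 4.05 min

4.05 min


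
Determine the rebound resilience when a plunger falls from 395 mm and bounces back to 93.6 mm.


Resilience = h_rebound / h_drop * 100
= 93.6 / 395 * 100
= 23.7%

23.7%


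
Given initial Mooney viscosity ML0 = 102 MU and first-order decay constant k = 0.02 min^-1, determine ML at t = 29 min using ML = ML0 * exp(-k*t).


ML = ML0 * exp(-k * t)
ML = 102 * exp(-0.02 * 29)
ML = 102 * 0.5599
ML = 57.11 MU

57.11 MU


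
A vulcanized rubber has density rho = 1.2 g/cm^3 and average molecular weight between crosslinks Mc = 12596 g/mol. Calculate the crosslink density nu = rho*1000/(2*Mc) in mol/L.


nu = rho * 1000 / (2 * Mc)
nu = 1.2 * 1000 / (2 * 12596)
nu = 1200.0 / 25192
nu = 0.0476 mol/L

0.0476 mol/L


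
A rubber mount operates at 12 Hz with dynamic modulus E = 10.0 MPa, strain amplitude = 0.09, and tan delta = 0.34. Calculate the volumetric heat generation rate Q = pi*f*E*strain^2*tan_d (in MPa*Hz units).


Q = pi * f * E * strain^2 * tan_d
= pi * 12 * 10.0 * 0.09^2 * 0.34
= pi * 12 * 10.0 * 0.0081 * 0.34
= 1.0382

Q = 1.0382


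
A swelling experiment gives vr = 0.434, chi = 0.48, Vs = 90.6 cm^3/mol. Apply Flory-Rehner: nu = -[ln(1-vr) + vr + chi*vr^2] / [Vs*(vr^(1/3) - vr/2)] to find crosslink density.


ln(1 - vr) = ln(1 - 0.434) = -0.5692
Numerator = -((-0.5692) + 0.434 + 0.48 * 0.434^2) = 0.0448
Denominator = 90.6 * (0.434^(1/3) - 0.434/2) = 48.9346
nu = 0.0448 / 48.9346 = 9.1449e-04 mol/cm^3

9.1449e-04 mol/cm^3


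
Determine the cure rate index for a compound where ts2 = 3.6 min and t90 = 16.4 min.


CRI = 100 / (t90 - ts2)
= 100 / (16.4 - 3.6)
= 100 / 12.8
= 7.81 min^-1

7.81 min^-1


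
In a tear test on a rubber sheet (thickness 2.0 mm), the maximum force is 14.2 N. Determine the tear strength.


Tear strength = force / thickness
= 14.2 / 2.0
= 7.1 N/mm

7.1 N/mm


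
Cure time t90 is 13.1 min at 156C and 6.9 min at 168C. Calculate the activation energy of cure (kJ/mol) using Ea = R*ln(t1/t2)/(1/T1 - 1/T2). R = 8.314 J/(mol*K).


T1 = 429.15 K, T2 = 441.15 K
1/T1 - 1/T2 = 6.3385e-05
ln(t1/t2) = ln(13.1/6.9) = 0.6411
Ea = 8.314 * 0.6411 / 6.3385e-05 = 84089.8798 J/mol
Ea = 84.09 kJ/mol

84.09 kJ/mol


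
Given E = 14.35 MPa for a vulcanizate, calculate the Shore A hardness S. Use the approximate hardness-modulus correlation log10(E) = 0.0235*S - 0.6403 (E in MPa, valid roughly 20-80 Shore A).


log10(E) = 0.0235*S - 0.6403  =>  S = (log10(E) + 0.6403) / 0.0235
log10(14.35) = 1.156852
S = (1.156852 + 0.6403) / 0.0235 = 1.797152 / 0.0235
S = 76.5

Shore A = 76.5


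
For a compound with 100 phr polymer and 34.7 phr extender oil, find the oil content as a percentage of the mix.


Oil % = oil / (100 + oil) * 100
= 34.7 / (100 + 34.7) * 100
= 34.7 / 134.7 * 100
= 25.76%

25.76%


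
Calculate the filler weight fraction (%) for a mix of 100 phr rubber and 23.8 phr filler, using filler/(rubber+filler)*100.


Filler % = filler / (rubber + filler) * 100
= 23.8 / (100 + 23.8) * 100
= 23.8 / 123.8 * 100
= 19.22%

19.22%


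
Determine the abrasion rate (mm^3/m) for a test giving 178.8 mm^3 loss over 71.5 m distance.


Rate = volume_loss / distance
= 178.8 / 71.5
= 2.501 mm^3/m

2.501 mm^3/m


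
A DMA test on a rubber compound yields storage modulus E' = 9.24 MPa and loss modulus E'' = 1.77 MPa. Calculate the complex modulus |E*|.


|E*| = sqrt(E'^2 + E''^2)
= sqrt(9.24^2 + 1.77^2)
= sqrt(85.3776 + 3.1329)
= 9.408 MPa

9.408 MPa


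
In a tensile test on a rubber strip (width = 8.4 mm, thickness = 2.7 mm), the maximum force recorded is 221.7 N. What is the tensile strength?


Area = width * thickness = 8.4 * 2.7 = 22.68 mm^2
TS = force / area = 221.7 / 22.68 = 9.78 MPa

9.78 MPa


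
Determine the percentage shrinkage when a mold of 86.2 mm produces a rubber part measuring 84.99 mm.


Shrinkage = (mold - part) / mold * 100
= (86.2 - 84.99) / 86.2 * 100
= 1.21 / 86.2 * 100
= 1.4%

1.4%


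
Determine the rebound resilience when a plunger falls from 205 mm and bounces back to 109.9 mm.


Resilience = h_rebound / h_drop * 100
= 109.9 / 205 * 100
= 53.6%

53.6%


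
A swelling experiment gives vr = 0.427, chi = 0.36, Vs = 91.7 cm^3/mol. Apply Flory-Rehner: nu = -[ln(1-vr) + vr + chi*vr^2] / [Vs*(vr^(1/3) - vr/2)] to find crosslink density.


ln(1 - vr) = ln(1 - 0.427) = -0.5569
Numerator = -((-0.5569) + 0.427 + 0.36 * 0.427^2) = 0.0642
Denominator = 91.7 * (0.427^(1/3) - 0.427/2) = 49.4744
nu = 0.0642 / 49.4744 = 0.0013 mol/cm^3

0.0013 mol/cm^3


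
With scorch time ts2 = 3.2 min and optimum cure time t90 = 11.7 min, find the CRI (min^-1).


CRI = 100 / (t90 - ts2)
= 100 / (11.7 - 3.2)
= 100 / 8.5
= 11.76 min^-1

11.76 min^-1


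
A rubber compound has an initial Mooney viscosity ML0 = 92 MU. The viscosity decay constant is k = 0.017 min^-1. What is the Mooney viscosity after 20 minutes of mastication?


ML = ML0 * exp(-k * t)
ML = 92 * exp(-0.017 * 20)
ML = 92 * 0.7118
ML = 65.48 MU

65.48 MU


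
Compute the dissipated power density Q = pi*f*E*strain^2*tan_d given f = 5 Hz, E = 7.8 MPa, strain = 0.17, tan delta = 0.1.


Q = pi * f * E * strain^2 * tan_d
= pi * 5 * 7.8 * 0.17^2 * 0.1
= pi * 5 * 7.8 * 0.0289 * 0.1
= 0.3541

Q = 0.3541


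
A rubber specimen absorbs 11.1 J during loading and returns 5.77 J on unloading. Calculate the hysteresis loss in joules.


Hysteresis loss = loading - unloading
= 11.1 - 5.77
= 5.33 J

5.33 J


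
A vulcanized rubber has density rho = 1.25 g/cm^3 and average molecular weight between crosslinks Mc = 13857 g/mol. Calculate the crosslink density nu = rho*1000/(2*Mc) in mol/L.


nu = rho * 1000 / (2 * Mc)
nu = 1.25 * 1000 / (2 * 13857)
nu = 1250.0 / 27714
nu = 0.0451 mol/L

0.0451 mol/L


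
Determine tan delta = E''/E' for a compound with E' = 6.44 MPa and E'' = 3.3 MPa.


tan delta = E'' / E'
= 3.3 / 6.44
= 0.5124

tan delta = 0.5124


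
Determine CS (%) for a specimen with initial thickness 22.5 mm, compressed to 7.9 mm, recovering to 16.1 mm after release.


CS = (t0 - recovered) / (t0 - ts) * 100
= (22.5 - 16.1) / (22.5 - 7.9) * 100
= 6.4 / 14.6 * 100
= 43.8%

43.8%


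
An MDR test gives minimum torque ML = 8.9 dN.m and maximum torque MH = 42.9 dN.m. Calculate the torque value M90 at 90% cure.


M90 = ML + 0.9 * (MH - ML)
M90 = 8.9 + 0.9 * (42.9 - 8.9)
M90 = 8.9 + 0.9 * 34.0
M90 = 39.5 dN.m

39.5 dN.m


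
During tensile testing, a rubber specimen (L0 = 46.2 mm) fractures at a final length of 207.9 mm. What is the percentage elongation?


Elongation = (Lf - L0) / L0 * 100
= (207.9 - 46.2) / 46.2 * 100
= 161.7 / 46.2 * 100
= 350.0%

350.0%


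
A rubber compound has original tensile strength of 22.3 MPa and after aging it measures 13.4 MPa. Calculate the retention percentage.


Retention = aged / original * 100
= 13.4 / 22.3 * 100
= 60.1%

60.1%


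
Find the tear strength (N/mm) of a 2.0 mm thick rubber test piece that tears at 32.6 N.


Tear strength = force / thickness
= 32.6 / 2.0
= 16.3 N/mm

16.3 N/mm


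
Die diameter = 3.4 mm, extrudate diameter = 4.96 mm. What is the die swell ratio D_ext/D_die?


Die swell ratio = D_extrudate / D_die
= 4.96 / 3.4
= 1.459

Die swell = 1.459


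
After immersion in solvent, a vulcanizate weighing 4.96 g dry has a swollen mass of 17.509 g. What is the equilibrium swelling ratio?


Q = W_swollen / W_dry
Q = 17.509 / 4.96
Q = 3.53

Q = 3.53


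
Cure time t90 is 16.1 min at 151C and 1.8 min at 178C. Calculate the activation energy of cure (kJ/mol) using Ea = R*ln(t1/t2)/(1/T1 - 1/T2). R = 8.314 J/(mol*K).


T1 = 424.15 K, T2 = 451.15 K
1/T1 - 1/T2 = 1.4110e-04
ln(t1/t2) = ln(16.1/1.8) = 2.1910
Ea = 8.314 * 2.1910 / 1.4110e-04 = 129102.7609 J/mol
Ea = 129.1 kJ/mol

129.1 kJ/mol


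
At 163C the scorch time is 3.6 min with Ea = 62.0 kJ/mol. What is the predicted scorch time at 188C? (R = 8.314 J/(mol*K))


Convert temperatures: T1 = 163 + 273.15 = 436.15 K, T2 = 188 + 273.15 = 461.15 K
ts2_new = 3.6 * exp(62000 / 8.314 * (1/461.15 - 1/436.15))
1/T2 - 1/T1 = -1.2430e-04
ts2_new = 1.42 min

1.42 min


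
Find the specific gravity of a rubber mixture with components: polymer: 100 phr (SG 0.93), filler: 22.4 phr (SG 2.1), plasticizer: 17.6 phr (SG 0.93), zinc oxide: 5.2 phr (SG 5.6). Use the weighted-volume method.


Sum of weights = 145.2
Volume contributions:
  polymer: 100/0.93 = 107.5269
  filler: 22.4/2.1 = 10.6667
  plasticizer: 17.6/0.93 = 18.9247
  zinc oxide: 5.2/5.6 = 0.9286
Sum of volumes = 138.0469
SG = 145.2 / 138.0469 = 1.052

SG = 1.052


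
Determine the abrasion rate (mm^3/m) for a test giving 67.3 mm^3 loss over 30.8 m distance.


Rate = volume_loss / distance
= 67.3 / 30.8
= 2.185 mm^3/m

2.185 mm^3/m


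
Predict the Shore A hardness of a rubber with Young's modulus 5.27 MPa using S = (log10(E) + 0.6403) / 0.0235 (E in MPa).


log10(E) = 0.0235*S - 0.6403  =>  S = (log10(E) + 0.6403) / 0.0235
log10(5.27) = 0.721811
S = (0.721811 + 0.6403) / 0.0235 = 1.362111 / 0.0235
S = 58.0

Shore A = 58.0


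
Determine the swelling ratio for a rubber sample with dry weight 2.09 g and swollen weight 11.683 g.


Q = W_swollen / W_dry
Q = 11.683 / 2.09
Q = 5.59

Q = 5.59


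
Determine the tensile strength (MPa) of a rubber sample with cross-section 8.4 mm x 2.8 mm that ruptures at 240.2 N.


Area = width * thickness = 8.4 * 2.8 = 23.52 mm^2
TS = force / area = 240.2 / 23.52 = 10.21 MPa

10.21 MPa


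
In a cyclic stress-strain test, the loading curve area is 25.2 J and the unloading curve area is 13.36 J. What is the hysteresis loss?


Hysteresis loss = loading - unloading
= 25.2 - 13.36
= 11.84 J

11.84 J


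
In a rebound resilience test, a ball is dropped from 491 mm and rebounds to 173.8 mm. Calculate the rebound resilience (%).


Resilience = h_rebound / h_drop * 100
= 173.8 / 491 * 100
= 35.4%

35.4%


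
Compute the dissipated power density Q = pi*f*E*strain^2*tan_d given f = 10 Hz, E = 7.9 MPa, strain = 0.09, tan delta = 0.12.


Q = pi * f * E * strain^2 * tan_d
= pi * 10 * 7.9 * 0.09^2 * 0.12
= pi * 10 * 7.9 * 0.0081 * 0.12
= 0.2412

Q = 0.2412


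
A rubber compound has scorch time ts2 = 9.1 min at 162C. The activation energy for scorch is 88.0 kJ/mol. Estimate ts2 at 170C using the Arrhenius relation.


Convert temperatures: T1 = 162 + 273.15 = 435.15 K, T2 = 170 + 273.15 = 443.15 K
ts2_new = 9.1 * exp(88000 / 8.314 * (1/443.15 - 1/435.15))
1/T2 - 1/T1 = -4.1486e-05
ts2_new = 5.87 min

5.87 min


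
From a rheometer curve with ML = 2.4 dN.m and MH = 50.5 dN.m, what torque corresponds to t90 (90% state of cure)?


M90 = ML + 0.9 * (MH - ML)
M90 = 2.4 + 0.9 * (50.5 - 2.4)
M90 = 2.4 + 0.9 * 48.1
M90 = 45.69 dN.m

45.69 dN.m


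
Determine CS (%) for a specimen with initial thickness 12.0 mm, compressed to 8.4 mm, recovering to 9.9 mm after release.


CS = (t0 - recovered) / (t0 - ts) * 100
= (12.0 - 9.9) / (12.0 - 8.4) * 100
= 2.1 / 3.6 * 100
= 58.3%

58.3%


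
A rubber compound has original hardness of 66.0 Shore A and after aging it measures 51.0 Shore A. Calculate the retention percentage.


Retention = aged / original * 100
= 51.0 / 66.0 * 100
= 77.3%

77.3%


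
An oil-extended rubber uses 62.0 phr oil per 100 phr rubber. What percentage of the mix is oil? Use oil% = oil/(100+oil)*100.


Oil % = oil / (100 + oil) * 100
= 62.0 / (100 + 62.0) * 100
= 62.0 / 162.0 * 100
= 38.27%

38.27%


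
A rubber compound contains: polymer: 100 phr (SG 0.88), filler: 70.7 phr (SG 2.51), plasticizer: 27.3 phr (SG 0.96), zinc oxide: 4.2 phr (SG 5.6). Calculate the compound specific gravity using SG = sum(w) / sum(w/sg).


Sum of weights = 202.2
Volume contributions:
  polymer: 100/0.88 = 113.6364
  filler: 70.7/2.51 = 28.1673
  plasticizer: 27.3/0.96 = 28.4375
  zinc oxide: 4.2/5.6 = 0.7500
Sum of volumes = 170.9912
SG = 202.2 / 170.9912 = 1.183

SG = 1.183


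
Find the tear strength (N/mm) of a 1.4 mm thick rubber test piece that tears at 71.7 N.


Tear strength = force / thickness
= 71.7 / 1.4
= 51.21 N/mm

51.21 N/mm


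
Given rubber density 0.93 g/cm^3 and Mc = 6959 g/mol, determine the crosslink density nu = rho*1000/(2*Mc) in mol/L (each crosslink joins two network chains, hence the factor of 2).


nu = rho * 1000 / (2 * Mc)
nu = 0.93 * 1000 / (2 * 6959)
nu = 930.0 / 13918
nu = 0.0668 mol/L

0.0668 mol/L


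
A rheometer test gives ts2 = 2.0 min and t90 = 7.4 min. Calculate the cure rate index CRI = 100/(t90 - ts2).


CRI = 100 / (t90 - ts2)
= 100 / (7.4 - 2.0)
= 100 / 5.4
= 18.52 min^-1

18.52 min^-1


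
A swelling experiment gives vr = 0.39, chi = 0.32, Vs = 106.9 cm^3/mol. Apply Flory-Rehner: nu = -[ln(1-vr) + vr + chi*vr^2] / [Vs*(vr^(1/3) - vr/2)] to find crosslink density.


ln(1 - vr) = ln(1 - 0.39) = -0.4943
Numerator = -((-0.4943) + 0.39 + 0.32 * 0.39^2) = 0.0556
Denominator = 106.9 * (0.39^(1/3) - 0.39/2) = 57.2572
nu = 0.0556 / 57.2572 = 9.7148e-04 mol/cm^3

9.7148e-04 mol/cm^3


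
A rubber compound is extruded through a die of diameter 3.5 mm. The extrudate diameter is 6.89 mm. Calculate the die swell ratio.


Die swell ratio = D_extrudate / D_die
= 6.89 / 3.5
= 1.969

Die swell = 1.969


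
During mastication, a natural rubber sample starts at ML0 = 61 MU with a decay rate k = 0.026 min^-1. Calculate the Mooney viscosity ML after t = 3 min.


ML = ML0 * exp(-k * t)
ML = 61 * exp(-0.026 * 3)
ML = 61 * 0.9250
ML = 56.42 MU

56.42 MU


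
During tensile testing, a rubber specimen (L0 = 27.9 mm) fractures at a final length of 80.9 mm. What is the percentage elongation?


Elongation = (Lf - L0) / L0 * 100
= (80.9 - 27.9) / 27.9 * 100
= 53.0 / 27.9 * 100
= 190.0%

190.0%


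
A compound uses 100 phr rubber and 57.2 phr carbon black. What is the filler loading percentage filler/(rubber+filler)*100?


Filler % = filler / (rubber + filler) * 100
= 57.2 / (100 + 57.2) * 100
= 57.2 / 157.2 * 100
= 36.39%

36.39%


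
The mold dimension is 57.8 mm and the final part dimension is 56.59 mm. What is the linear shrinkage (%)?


Shrinkage = (mold - part) / mold * 100
= (57.8 - 56.59) / 57.8 * 100
= 1.21 / 57.8 * 100
= 2.09%

2.09%


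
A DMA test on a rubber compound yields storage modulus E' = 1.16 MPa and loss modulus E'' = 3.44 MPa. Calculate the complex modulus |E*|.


|E*| = sqrt(E'^2 + E''^2)
= sqrt(1.16^2 + 3.44^2)
= sqrt(1.3456 + 11.8336)
= 3.63 MPa

3.63 MPa


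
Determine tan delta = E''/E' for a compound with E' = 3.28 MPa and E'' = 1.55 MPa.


tan delta = E'' / E'
= 1.55 / 3.28
= 0.4726

tan delta = 0.4726


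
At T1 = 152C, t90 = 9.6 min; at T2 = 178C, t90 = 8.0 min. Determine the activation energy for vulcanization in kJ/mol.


T1 = 425.15 K, T2 = 451.15 K
1/T1 - 1/T2 = 1.3555e-04
ln(t1/t2) = ln(9.6/8.0) = 0.1823
Ea = 8.314 * 0.1823 / 1.3555e-04 = 11182.4725 J/mol
Ea = 11.18 kJ/mol

11.18 kJ/mol


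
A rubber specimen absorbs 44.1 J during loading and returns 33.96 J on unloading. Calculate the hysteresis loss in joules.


Hysteresis loss = loading - unloading
= 44.1 - 33.96
= 10.14 J

10.14 J


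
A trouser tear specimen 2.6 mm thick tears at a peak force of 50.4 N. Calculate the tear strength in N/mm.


Tear strength = force / thickness
= 50.4 / 2.6
= 19.38 N/mm

19.38 N/mm


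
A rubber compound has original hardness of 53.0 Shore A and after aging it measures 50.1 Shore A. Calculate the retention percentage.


Retention = aged / original * 100
= 50.1 / 53.0 * 100
= 94.5%

94.5%


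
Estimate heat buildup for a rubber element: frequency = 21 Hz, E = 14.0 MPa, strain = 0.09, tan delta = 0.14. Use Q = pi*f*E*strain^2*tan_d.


Q = pi * f * E * strain^2 * tan_d
= pi * 21 * 14.0 * 0.09^2 * 0.14
= pi * 21 * 14.0 * 0.0081 * 0.14
= 1.0474

Q = 1.0474


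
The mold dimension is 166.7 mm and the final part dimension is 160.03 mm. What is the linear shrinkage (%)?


Shrinkage = (mold - part) / mold * 100
= (166.7 - 160.03) / 166.7 * 100
= 6.67 / 166.7 * 100
= 4.0%

4.0%


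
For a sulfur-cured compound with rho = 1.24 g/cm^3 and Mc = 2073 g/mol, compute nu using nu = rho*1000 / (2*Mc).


nu = rho * 1000 / (2 * Mc)
nu = 1.24 * 1000 / (2 * 2073)
nu = 1240.0 / 4146
nu = 0.2991 mol/L

0.2991 mol/L


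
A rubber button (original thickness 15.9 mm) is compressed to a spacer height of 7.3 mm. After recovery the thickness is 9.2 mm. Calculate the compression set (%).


CS = (t0 - recovered) / (t0 - ts) * 100
= (15.9 - 9.2) / (15.9 - 7.3) * 100
= 6.7 / 8.6 * 100
= 77.9%

77.9%


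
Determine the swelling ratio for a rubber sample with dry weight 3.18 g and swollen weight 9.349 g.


Q = W_swollen / W_dry
Q = 9.349 / 3.18
Q = 2.94

Q = 2.94


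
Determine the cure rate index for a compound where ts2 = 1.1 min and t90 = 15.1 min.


CRI = 100 / (t90 - ts2)
= 100 / (15.1 - 1.1)
= 100 / 14.0
= 7.14 min^-1

7.14 min^-1


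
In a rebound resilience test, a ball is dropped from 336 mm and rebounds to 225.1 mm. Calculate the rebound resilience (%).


Resilience = h_rebound / h_drop * 100
= 225.1 / 336 * 100
= 67.0%

67.0%


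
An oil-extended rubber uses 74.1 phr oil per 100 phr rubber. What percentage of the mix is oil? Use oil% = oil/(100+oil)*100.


Oil % = oil / (100 + oil) * 100
= 74.1 / (100 + 74.1) * 100
= 74.1 / 174.1 * 100
= 42.56%

42.56%


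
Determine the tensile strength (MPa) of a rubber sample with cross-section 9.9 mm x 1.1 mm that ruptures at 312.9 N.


Area = width * thickness = 9.9 * 1.1 = 10.89 mm^2
TS = force / area = 312.9 / 10.89 = 28.73 MPa

28.73 MPa


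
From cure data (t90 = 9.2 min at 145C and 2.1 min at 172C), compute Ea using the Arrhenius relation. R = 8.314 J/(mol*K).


T1 = 418.15 K, T2 = 445.15 K
1/T1 - 1/T2 = 1.4505e-04
ln(t1/t2) = ln(9.2/2.1) = 1.4773
Ea = 8.314 * 1.4773 / 1.4505e-04 = 84672.7136 J/mol
Ea = 84.67 kJ/mol

84.67 kJ/mol


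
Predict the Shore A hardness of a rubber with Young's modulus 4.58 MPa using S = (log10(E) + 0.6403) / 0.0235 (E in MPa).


log10(E) = 0.0235*S - 0.6403  =>  S = (log10(E) + 0.6403) / 0.0235
log10(4.58) = 0.660865
S = (0.660865 + 0.6403) / 0.0235 = 1.301165 / 0.0235
S = 55.4

Shore A = 55.4


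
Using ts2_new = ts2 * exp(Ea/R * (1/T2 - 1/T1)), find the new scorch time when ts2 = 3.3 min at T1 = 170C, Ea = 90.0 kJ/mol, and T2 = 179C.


Convert temperatures: T1 = 170 + 273.15 = 443.15 K, T2 = 179 + 273.15 = 452.15 K
ts2_new = 3.3 * exp(90000 / 8.314 * (1/452.15 - 1/443.15))
1/T2 - 1/T1 = -4.4917e-05
ts2_new = 2.03 min

2.03 min


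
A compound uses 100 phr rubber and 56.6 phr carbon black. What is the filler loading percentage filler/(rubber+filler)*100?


Filler % = filler / (rubber + filler) * 100
= 56.6 / (100 + 56.6) * 100
= 56.6 / 156.6 * 100
= 36.14%

36.14%


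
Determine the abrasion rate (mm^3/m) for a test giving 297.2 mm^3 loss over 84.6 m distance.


Rate = volume_loss / distance
= 297.2 / 84.6
= 3.513 mm^3/m

3.513 mm^3/m


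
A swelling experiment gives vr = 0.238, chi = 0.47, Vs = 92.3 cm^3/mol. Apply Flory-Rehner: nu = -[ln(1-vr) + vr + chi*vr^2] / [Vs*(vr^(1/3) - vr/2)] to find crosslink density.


ln(1 - vr) = ln(1 - 0.238) = -0.2718
Numerator = -((-0.2718) + 0.238 + 0.47 * 0.238^2) = 0.0072
Denominator = 92.3 * (0.238^(1/3) - 0.238/2) = 46.2160
nu = 0.0072 / 46.2160 = 1.5549e-04 mol/cm^3

1.5549e-04 mol/cm^3


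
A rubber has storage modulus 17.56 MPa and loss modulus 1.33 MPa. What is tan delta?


tan delta = E'' / E'
= 1.33 / 17.56
= 0.0757

tan delta = 0.0757


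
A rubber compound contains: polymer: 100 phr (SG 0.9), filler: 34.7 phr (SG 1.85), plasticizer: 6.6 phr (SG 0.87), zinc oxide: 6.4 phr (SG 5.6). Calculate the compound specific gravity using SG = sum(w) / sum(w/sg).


Sum of weights = 147.7
Volume contributions:
  polymer: 100/0.9 = 111.1111
  filler: 34.7/1.85 = 18.7568
  plasticizer: 6.6/0.87 = 7.5862
  zinc oxide: 6.4/5.6 = 1.1429
Sum of volumes = 138.5969
SG = 147.7 / 138.5969 = 1.066

SG = 1.066


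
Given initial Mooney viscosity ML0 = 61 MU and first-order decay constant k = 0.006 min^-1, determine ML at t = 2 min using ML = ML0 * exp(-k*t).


ML = ML0 * exp(-k * t)
ML = 61 * exp(-0.006 * 2)
ML = 61 * 0.9881
ML = 60.27 MU

60.27 MU


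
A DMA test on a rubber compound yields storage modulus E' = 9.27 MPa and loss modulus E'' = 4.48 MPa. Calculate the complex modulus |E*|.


|E*| = sqrt(E'^2 + E''^2)
= sqrt(9.27^2 + 4.48^2)
= sqrt(85.9329 + 20.0704)
= 10.296 MPa

10.296 MPa


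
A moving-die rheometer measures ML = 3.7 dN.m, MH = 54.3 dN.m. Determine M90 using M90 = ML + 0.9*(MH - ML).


M90 = ML + 0.9 * (MH - ML)
M90 = 3.7 + 0.9 * (54.3 - 3.7)
M90 = 3.7 + 0.9 * 50.6
M90 = 49.24 dN.m

49.24 dN.m


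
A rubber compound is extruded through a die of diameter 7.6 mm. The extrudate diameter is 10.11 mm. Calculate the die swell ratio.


Die swell ratio = D_extrudate / D_die
= 10.11 / 7.6
= 1.33

Die swell = 1.33


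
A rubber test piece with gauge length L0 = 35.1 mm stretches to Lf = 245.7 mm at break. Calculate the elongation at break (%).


Elongation = (Lf - L0) / L0 * 100
= (245.7 - 35.1) / 35.1 * 100
= 210.6 / 35.1 * 100
= 600.0%

600.0%


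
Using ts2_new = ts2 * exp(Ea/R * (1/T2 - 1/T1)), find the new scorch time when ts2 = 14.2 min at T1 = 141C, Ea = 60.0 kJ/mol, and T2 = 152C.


Convert temperatures: T1 = 141 + 273.15 = 414.15 K, T2 = 152 + 273.15 = 425.15 K
ts2_new = 14.2 * exp(60000 / 8.314 * (1/425.15 - 1/414.15))
1/T2 - 1/T1 = -6.2473e-05
ts2_new = 9.05 min

9.05 min


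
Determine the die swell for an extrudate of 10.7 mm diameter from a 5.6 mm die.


Die swell ratio = D_extrudate / D_die
= 10.7 / 5.6
= 1.911

Die swell = 1.911


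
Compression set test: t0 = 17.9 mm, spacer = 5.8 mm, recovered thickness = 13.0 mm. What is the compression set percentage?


CS = (t0 - recovered) / (t0 - ts) * 100
= (17.9 - 13.0) / (17.9 - 5.8) * 100
= 4.9 / 12.1 * 100
= 40.5%

40.5%


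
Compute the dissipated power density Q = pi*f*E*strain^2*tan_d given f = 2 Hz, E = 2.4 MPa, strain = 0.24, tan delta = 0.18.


Q = pi * f * E * strain^2 * tan_d
= pi * 2 * 2.4 * 0.24^2 * 0.18
= pi * 2 * 2.4 * 0.0576 * 0.18
= 0.1563

Q = 0.1563


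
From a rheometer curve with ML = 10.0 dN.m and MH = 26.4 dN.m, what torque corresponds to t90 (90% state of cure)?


M90 = ML + 0.9 * (MH - ML)
M90 = 10.0 + 0.9 * (26.4 - 10.0)
M90 = 10.0 + 0.9 * 16.4
M90 = 24.76 dN.m

24.76 dN.m


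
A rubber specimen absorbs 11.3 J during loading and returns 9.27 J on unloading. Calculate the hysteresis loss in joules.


Hysteresis loss = loading - unloading
= 11.3 - 9.27
= 2.03 J

2.03 J


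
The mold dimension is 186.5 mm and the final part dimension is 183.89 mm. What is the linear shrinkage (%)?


Shrinkage = (mold - part) / mold * 100
= (186.5 - 183.89) / 186.5 * 100
= 2.61 / 186.5 * 100
= 1.4%

1.4%


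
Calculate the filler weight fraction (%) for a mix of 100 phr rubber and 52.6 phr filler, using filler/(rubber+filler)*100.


Filler % = filler / (rubber + filler) * 100
= 52.6 / (100 + 52.6) * 100
= 52.6 / 152.6 * 100
= 34.47%

34.47%


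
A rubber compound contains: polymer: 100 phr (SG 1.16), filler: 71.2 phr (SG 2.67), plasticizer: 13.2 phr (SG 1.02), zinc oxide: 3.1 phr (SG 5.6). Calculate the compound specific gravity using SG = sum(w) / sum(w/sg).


Sum of weights = 187.5
Volume contributions:
  polymer: 100/1.16 = 86.2069
  filler: 71.2/2.67 = 26.6667
  plasticizer: 13.2/1.02 = 12.9412
  zinc oxide: 3.1/5.6 = 0.5536
Sum of volumes = 126.3683
SG = 187.5 / 126.3683 = 1.484

SG = 1.484


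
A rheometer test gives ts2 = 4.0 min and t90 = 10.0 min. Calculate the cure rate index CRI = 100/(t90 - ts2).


CRI = 100 / (t90 - ts2)
= 100 / (10.0 - 4.0)
= 100 / 6.0
= 16.67 min^-1

16.67 min^-1


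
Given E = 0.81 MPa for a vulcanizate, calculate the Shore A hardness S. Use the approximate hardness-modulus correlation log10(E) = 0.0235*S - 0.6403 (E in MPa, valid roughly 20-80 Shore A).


log10(E) = 0.0235*S - 0.6403  =>  S = (log10(E) + 0.6403) / 0.0235
log10(0.81) = -0.091515
S = (-0.091515 + 0.6403) / 0.0235 = 0.548785 / 0.0235
S = 23.4

Shore A = 23.4
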